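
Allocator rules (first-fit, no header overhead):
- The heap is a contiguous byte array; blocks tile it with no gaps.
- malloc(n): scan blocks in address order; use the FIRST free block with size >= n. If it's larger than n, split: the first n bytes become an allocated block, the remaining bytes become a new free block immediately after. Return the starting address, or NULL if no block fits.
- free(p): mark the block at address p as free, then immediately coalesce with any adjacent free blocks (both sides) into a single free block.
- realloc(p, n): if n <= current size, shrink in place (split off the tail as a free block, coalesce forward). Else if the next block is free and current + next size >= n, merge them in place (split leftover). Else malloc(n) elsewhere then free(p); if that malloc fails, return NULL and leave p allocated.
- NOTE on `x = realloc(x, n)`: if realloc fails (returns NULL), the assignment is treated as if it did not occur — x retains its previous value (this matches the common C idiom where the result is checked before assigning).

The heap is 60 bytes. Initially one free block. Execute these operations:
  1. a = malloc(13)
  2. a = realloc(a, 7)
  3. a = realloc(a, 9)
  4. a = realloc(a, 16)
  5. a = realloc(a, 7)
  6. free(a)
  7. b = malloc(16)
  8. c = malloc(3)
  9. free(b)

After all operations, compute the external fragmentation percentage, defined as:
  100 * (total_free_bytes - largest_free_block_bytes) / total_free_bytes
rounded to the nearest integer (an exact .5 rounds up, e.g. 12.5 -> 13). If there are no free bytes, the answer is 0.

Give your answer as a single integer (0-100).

Answer: 28

Derivation:
Op 1: a = malloc(13) -> a = 0; heap: [0-12 ALLOC][13-59 FREE]
Op 2: a = realloc(a, 7) -> a = 0; heap: [0-6 ALLOC][7-59 FREE]
Op 3: a = realloc(a, 9) -> a = 0; heap: [0-8 ALLOC][9-59 FREE]
Op 4: a = realloc(a, 16) -> a = 0; heap: [0-15 ALLOC][16-59 FREE]
Op 5: a = realloc(a, 7) -> a = 0; heap: [0-6 ALLOC][7-59 FREE]
Op 6: free(a) -> (freed a); heap: [0-59 FREE]
Op 7: b = malloc(16) -> b = 0; heap: [0-15 ALLOC][16-59 FREE]
Op 8: c = malloc(3) -> c = 16; heap: [0-15 ALLOC][16-18 ALLOC][19-59 FREE]
Op 9: free(b) -> (freed b); heap: [0-15 FREE][16-18 ALLOC][19-59 FREE]
Free blocks: [16 41] total_free=57 largest=41 -> 100*(57-41)/57 = 1600/57 ≈ 28.070 -> rounds to 28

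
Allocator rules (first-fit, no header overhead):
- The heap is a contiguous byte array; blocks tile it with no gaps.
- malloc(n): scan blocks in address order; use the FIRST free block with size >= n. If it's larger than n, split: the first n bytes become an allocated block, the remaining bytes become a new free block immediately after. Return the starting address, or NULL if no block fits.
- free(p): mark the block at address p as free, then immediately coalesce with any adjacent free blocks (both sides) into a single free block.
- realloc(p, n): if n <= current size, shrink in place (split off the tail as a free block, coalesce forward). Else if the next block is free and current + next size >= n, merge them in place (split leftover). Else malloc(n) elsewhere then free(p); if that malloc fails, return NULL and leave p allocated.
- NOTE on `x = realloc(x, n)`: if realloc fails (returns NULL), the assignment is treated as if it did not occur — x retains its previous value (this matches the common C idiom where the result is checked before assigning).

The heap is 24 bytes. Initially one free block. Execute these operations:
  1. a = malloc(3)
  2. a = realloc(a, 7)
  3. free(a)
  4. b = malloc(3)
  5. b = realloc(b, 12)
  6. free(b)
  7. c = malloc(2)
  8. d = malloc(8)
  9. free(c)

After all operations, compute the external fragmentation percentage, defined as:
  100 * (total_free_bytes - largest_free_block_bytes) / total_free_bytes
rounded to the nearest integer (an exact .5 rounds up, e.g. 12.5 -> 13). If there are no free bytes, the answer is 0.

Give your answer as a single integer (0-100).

Answer: 13

Derivation:
Op 1: a = malloc(3) -> a = 0; heap: [0-2 ALLOC][3-23 FREE]
Op 2: a = realloc(a, 7) -> a = 0; heap: [0-6 ALLOC][7-23 FREE]
Op 3: free(a) -> (freed a); heap: [0-23 FREE]
Op 4: b = malloc(3) -> b = 0; heap: [0-2 ALLOC][3-23 FREE]
Op 5: b = realloc(b, 12) -> b = 0; heap: [0-11 ALLOC][12-23 FREE]
Op 6: free(b) -> (freed b); heap: [0-23 FREE]
Op 7: c = malloc(2) -> c = 0; heap: [0-1 ALLOC][2-23 FREE]
Op 8: d = malloc(8) -> d = 2; heap: [0-1 ALLOC][2-9 ALLOC][10-23 FREE]
Op 9: free(c) -> (freed c); heap: [0-1 FREE][2-9 ALLOC][10-23 FREE]
Free blocks: [2 14] total_free=16 largest=14 -> 100*(16-14)/16 = 200/16 = 12.5 -> rounds to 13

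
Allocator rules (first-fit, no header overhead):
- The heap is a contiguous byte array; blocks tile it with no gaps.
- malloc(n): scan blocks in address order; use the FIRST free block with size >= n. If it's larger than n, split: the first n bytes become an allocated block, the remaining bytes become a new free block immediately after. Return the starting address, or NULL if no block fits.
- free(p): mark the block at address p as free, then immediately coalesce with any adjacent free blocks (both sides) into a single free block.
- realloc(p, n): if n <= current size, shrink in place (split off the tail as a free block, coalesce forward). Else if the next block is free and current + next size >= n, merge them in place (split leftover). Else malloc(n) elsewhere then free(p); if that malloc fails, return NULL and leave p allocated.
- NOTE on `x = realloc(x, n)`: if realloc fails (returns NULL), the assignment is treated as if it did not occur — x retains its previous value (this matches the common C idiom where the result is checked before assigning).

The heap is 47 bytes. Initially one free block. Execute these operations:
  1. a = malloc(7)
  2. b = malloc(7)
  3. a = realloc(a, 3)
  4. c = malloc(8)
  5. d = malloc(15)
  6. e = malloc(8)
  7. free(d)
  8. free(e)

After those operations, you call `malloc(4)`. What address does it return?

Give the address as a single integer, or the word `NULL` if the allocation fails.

Op 1: a = malloc(7) -> a = 0; heap: [0-6 ALLOC][7-46 FREE]
Op 2: b = malloc(7) -> b = 7; heap: [0-6 ALLOC][7-13 ALLOC][14-46 FREE]
Op 3: a = realloc(a, 3) -> a = 0; heap: [0-2 ALLOC][3-6 FREE][7-13 ALLOC][14-46 FREE]
Op 4: c = malloc(8) -> c = 14; heap: [0-2 ALLOC][3-6 FREE][7-13 ALLOC][14-21 ALLOC][22-46 FREE]
Op 5: d = malloc(15) -> d = 22; heap: [0-2 ALLOC][3-6 FREE][7-13 ALLOC][14-21 ALLOC][22-36 ALLOC][37-46 FREE]
Op 6: e = malloc(8) -> e = 37; heap: [0-2 ALLOC][3-6 FREE][7-13 ALLOC][14-21 ALLOC][22-36 ALLOC][37-44 ALLOC][45-46 FREE]
Op 7: free(d) -> (freed d); heap: [0-2 ALLOC][3-6 FREE][7-13 ALLOC][14-21 ALLOC][22-36 FREE][37-44 ALLOC][45-46 FREE]
Op 8: free(e) -> (freed e); heap: [0-2 ALLOC][3-6 FREE][7-13 ALLOC][14-21 ALLOC][22-46 FREE]
malloc(4): first-fit scan over [0-2 ALLOC][3-6 FREE][7-13 ALLOC][14-21 ALLOC][22-46 FREE] -> 3

Answer: 3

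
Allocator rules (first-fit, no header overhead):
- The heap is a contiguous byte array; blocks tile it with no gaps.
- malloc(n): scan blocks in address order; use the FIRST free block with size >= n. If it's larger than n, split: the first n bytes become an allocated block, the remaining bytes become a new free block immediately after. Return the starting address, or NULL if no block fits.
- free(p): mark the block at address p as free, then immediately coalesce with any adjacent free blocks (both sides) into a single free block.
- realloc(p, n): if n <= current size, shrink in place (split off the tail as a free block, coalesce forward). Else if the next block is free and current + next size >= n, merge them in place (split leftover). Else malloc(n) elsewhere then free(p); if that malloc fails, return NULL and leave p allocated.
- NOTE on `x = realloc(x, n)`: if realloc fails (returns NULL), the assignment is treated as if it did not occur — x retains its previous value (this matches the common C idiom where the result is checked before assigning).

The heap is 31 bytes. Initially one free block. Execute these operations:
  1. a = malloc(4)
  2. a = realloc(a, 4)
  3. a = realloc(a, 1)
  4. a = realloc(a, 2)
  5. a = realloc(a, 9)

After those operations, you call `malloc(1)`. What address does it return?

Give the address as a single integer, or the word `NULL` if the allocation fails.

Op 1: a = malloc(4) -> a = 0; heap: [0-3 ALLOC][4-30 FREE]
Op 2: a = realloc(a, 4) -> a = 0; heap: [0-3 ALLOC][4-30 FREE]
Op 3: a = realloc(a, 1) -> a = 0; heap: [0-0 ALLOC][1-30 FREE]
Op 4: a = realloc(a, 2) -> a = 0; heap: [0-1 ALLOC][2-30 FREE]
Op 5: a = realloc(a, 9) -> a = 0; heap: [0-8 ALLOC][9-30 FREE]
malloc(1): first-fit scan over [0-8 ALLOC][9-30 FREE] -> 9

Answer: 9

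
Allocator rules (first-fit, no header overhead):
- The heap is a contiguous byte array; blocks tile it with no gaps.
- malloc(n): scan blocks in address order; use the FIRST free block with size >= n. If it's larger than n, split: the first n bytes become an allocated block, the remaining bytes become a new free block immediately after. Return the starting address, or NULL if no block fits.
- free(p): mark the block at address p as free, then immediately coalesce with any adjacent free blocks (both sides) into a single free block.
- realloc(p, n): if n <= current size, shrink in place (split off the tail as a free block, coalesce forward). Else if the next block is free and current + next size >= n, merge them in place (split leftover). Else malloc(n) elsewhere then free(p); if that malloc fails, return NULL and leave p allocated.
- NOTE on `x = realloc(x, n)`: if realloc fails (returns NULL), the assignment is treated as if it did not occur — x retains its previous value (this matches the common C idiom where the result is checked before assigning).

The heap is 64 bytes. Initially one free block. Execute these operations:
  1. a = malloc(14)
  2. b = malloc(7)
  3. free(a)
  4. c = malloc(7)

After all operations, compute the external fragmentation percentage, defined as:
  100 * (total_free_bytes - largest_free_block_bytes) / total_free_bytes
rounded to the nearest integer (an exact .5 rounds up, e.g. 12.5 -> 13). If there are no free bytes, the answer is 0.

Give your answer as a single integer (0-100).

Answer: 14

Derivation:
Op 1: a = malloc(14) -> a = 0; heap: [0-13 ALLOC][14-63 FREE]
Op 2: b = malloc(7) -> b = 14; heap: [0-13 ALLOC][14-20 ALLOC][21-63 FREE]
Op 3: free(a) -> (freed a); heap: [0-13 FREE][14-20 ALLOC][21-63 FREE]
Op 4: c = malloc(7) -> c = 0; heap: [0-6 ALLOC][7-13 FREE][14-20 ALLOC][21-63 FREE]
Free blocks: [7 43] total_free=50 largest=43 -> 100*(50-43)/50 = 700/50 = 14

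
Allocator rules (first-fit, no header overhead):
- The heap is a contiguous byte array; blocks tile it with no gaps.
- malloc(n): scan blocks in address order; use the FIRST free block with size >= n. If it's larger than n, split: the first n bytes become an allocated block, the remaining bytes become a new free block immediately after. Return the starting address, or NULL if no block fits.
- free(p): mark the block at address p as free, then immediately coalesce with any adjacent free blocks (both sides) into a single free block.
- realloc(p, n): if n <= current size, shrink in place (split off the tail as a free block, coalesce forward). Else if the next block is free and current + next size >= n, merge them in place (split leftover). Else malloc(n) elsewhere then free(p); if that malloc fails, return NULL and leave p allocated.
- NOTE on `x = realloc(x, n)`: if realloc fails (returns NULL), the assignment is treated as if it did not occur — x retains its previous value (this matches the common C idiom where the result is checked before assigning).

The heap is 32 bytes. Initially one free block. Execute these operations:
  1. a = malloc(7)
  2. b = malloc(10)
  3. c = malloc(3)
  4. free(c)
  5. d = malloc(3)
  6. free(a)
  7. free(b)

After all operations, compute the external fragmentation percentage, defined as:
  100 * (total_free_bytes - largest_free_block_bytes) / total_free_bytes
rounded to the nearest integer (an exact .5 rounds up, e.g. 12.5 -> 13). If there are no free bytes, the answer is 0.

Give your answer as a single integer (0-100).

Answer: 41

Derivation:
Op 1: a = malloc(7) -> a = 0; heap: [0-6 ALLOC][7-31 FREE]
Op 2: b = malloc(10) -> b = 7; heap: [0-6 ALLOC][7-16 ALLOC][17-31 FREE]
Op 3: c = malloc(3) -> c = 17; heap: [0-6 ALLOC][7-16 ALLOC][17-19 ALLOC][20-31 FREE]
Op 4: free(c) -> (freed c); heap: [0-6 ALLOC][7-16 ALLOC][17-31 FREE]
Op 5: d = malloc(3) -> d = 17; heap: [0-6 ALLOC][7-16 ALLOC][17-19 ALLOC][20-31 FREE]
Op 6: free(a) -> (freed a); heap: [0-6 FREE][7-16 ALLOC][17-19 ALLOC][20-31 FREE]
Op 7: free(b) -> (freed b); heap: [0-16 FREE][17-19 ALLOC][20-31 FREE]
Free blocks: [17 12] total_free=29 largest=17 -> 100*(29-17)/29 = 1200/29 ≈ 41.379 -> rounds to 41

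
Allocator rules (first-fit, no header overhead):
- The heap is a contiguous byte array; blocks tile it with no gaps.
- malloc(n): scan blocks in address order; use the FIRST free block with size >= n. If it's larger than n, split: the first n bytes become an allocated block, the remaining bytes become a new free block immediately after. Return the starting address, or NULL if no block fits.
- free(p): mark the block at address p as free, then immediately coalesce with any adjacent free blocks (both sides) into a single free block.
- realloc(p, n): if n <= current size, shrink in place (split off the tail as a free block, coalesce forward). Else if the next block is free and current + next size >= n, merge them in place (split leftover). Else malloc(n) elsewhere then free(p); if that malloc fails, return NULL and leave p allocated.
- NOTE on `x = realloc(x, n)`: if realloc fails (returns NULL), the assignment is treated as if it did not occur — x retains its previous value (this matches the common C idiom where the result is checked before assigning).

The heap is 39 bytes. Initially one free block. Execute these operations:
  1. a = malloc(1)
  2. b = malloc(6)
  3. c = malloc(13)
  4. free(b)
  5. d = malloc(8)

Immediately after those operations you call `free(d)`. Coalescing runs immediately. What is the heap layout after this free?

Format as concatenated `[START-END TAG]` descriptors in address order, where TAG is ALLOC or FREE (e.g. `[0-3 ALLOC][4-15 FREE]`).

Op 1: a = malloc(1) -> a = 0; heap: [0-0 ALLOC][1-38 FREE]
Op 2: b = malloc(6) -> b = 1; heap: [0-0 ALLOC][1-6 ALLOC][7-38 FREE]
Op 3: c = malloc(13) -> c = 7; heap: [0-0 ALLOC][1-6 ALLOC][7-19 ALLOC][20-38 FREE]
Op 4: free(b) -> (freed b); heap: [0-0 ALLOC][1-6 FREE][7-19 ALLOC][20-38 FREE]
Op 5: d = malloc(8) -> d = 20; heap: [0-0 ALLOC][1-6 FREE][7-19 ALLOC][20-27 ALLOC][28-38 FREE]
free(d): d = 20 -> block [20-27 ALLOC]; mark free, coalesce with adjacent free neighbors -> [0-0 ALLOC][1-6 FREE][7-19 ALLOC][20-38 FREE]

Answer: [0-0 ALLOC][1-6 FREE][7-19 ALLOC][20-38 FREE]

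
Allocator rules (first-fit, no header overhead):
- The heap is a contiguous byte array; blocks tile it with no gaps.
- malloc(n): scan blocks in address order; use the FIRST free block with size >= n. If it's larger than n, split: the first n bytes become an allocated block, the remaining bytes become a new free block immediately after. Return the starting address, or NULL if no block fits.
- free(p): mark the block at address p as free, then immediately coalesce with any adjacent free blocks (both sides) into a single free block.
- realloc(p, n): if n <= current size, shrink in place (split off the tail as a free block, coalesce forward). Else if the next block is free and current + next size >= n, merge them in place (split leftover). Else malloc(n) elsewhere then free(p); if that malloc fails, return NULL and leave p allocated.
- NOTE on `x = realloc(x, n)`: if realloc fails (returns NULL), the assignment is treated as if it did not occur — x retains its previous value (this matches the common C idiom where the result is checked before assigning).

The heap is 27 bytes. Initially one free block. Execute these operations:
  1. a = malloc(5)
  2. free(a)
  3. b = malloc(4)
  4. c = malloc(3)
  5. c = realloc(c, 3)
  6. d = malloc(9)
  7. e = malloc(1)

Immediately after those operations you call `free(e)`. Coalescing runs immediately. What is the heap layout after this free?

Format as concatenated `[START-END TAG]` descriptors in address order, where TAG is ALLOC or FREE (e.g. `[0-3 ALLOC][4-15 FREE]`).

Op 1: a = malloc(5) -> a = 0; heap: [0-4 ALLOC][5-26 FREE]
Op 2: free(a) -> (freed a); heap: [0-26 FREE]
Op 3: b = malloc(4) -> b = 0; heap: [0-3 ALLOC][4-26 FREE]
Op 4: c = malloc(3) -> c = 4; heap: [0-3 ALLOC][4-6 ALLOC][7-26 FREE]
Op 5: c = realloc(c, 3) -> c = 4; heap: [0-3 ALLOC][4-6 ALLOC][7-26 FREE]
Op 6: d = malloc(9) -> d = 7; heap: [0-3 ALLOC][4-6 ALLOC][7-15 ALLOC][16-26 FREE]
Op 7: e = malloc(1) -> e = 16; heap: [0-3 ALLOC][4-6 ALLOC][7-15 ALLOC][16-16 ALLOC][17-26 FREE]
free(e): e = 16 -> block [16-16 ALLOC]; mark free, coalesce with adjacent free neighbors -> [0-3 ALLOC][4-6 ALLOC][7-15 ALLOC][16-26 FREE]

Answer: [0-3 ALLOC][4-6 ALLOC][7-15 ALLOC][16-26 FREE]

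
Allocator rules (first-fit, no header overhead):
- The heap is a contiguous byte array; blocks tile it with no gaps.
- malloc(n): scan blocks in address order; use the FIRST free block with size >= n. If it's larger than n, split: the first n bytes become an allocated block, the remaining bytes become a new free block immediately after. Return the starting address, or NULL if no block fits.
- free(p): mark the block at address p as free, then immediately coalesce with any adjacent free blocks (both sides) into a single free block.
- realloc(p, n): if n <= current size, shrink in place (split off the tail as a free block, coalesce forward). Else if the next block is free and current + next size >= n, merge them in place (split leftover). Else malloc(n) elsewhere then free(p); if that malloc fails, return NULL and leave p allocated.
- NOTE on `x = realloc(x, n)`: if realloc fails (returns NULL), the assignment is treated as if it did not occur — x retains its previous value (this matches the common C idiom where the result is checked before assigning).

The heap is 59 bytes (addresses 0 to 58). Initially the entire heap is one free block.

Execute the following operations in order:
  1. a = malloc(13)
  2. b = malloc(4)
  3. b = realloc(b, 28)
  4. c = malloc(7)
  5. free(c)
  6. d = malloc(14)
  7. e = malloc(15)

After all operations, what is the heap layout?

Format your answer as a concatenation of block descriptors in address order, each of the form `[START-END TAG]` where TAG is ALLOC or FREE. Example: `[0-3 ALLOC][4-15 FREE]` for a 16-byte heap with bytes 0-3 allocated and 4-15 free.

Op 1: a = malloc(13) -> a = 0; heap: [0-12 ALLOC][13-58 FREE]
Op 2: b = malloc(4) -> b = 13; heap: [0-12 ALLOC][13-16 ALLOC][17-58 FREE]
Op 3: b = realloc(b, 28) -> b = 13; heap: [0-12 ALLOC][13-40 ALLOC][41-58 FREE]
Op 4: c = malloc(7) -> c = 41; heap: [0-12 ALLOC][13-40 ALLOC][41-47 ALLOC][48-58 FREE]
Op 5: free(c) -> (freed c); heap: [0-12 ALLOC][13-40 ALLOC][41-58 FREE]
Op 6: d = malloc(14) -> d = 41; heap: [0-12 ALLOC][13-40 ALLOC][41-54 ALLOC][55-58 FREE]
Op 7: e = malloc(15) -> e = NULL; heap: [0-12 ALLOC][13-40 ALLOC][41-54 ALLOC][55-58 FREE]

Answer: [0-12 ALLOC][13-40 ALLOC][41-54 ALLOC][55-58 FREE]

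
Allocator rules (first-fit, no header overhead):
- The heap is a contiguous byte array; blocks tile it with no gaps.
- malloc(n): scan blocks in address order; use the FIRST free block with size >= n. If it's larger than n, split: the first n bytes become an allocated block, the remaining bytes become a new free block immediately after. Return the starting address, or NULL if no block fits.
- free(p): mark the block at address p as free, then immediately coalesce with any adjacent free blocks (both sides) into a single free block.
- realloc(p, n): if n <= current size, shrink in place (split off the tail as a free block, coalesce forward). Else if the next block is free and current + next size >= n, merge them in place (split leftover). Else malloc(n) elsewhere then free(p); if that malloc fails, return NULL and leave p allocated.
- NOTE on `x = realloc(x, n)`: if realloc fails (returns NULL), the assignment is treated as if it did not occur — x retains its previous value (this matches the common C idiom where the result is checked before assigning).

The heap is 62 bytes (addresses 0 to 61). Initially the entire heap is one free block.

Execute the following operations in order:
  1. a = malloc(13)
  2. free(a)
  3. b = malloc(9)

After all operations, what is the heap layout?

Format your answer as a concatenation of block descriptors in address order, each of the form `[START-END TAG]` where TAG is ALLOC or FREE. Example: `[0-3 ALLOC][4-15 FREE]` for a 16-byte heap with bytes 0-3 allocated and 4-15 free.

Answer: [0-8 ALLOC][9-61 FREE]

Derivation:
Op 1: a = malloc(13) -> a = 0; heap: [0-12 ALLOC][13-61 FREE]
Op 2: free(a) -> (freed a); heap: [0-61 FREE]
Op 3: b = malloc(9) -> b = 0; heap: [0-8 ALLOC][9-61 FREE]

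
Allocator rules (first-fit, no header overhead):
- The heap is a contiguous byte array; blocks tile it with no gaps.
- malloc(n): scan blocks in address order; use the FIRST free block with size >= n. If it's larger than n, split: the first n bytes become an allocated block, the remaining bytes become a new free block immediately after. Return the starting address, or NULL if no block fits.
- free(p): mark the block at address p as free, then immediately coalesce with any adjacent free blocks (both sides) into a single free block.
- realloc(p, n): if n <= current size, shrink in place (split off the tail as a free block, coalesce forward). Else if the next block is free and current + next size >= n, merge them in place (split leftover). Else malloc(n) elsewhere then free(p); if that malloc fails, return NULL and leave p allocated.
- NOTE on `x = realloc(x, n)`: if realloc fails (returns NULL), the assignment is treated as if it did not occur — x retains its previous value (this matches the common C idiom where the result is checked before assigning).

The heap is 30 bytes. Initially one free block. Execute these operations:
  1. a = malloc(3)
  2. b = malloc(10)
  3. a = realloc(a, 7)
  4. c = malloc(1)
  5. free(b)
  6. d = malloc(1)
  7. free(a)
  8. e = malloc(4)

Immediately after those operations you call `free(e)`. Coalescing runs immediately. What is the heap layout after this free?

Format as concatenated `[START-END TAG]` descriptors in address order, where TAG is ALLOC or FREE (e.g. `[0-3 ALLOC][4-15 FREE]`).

Op 1: a = malloc(3) -> a = 0; heap: [0-2 ALLOC][3-29 FREE]
Op 2: b = malloc(10) -> b = 3; heap: [0-2 ALLOC][3-12 ALLOC][13-29 FREE]
Op 3: a = realloc(a, 7) -> a = 13; heap: [0-2 FREE][3-12 ALLOC][13-19 ALLOC][20-29 FREE]
Op 4: c = malloc(1) -> c = 0; heap: [0-0 ALLOC][1-2 FREE][3-12 ALLOC][13-19 ALLOC][20-29 FREE]
Op 5: free(b) -> (freed b); heap: [0-0 ALLOC][1-12 FREE][13-19 ALLOC][20-29 FREE]
Op 6: d = malloc(1) -> d = 1; heap: [0-0 ALLOC][1-1 ALLOC][2-12 FREE][13-19 ALLOC][20-29 FREE]
Op 7: free(a) -> (freed a); heap: [0-0 ALLOC][1-1 ALLOC][2-29 FREE]
Op 8: e = malloc(4) -> e = 2; heap: [0-0 ALLOC][1-1 ALLOC][2-5 ALLOC][6-29 FREE]
free(e): e = 2 -> block [2-5 ALLOC]; mark free, coalesce with adjacent free neighbors -> [0-0 ALLOC][1-1 ALLOC][2-29 FREE]

Answer: [0-0 ALLOC][1-1 ALLOC][2-29 FREE]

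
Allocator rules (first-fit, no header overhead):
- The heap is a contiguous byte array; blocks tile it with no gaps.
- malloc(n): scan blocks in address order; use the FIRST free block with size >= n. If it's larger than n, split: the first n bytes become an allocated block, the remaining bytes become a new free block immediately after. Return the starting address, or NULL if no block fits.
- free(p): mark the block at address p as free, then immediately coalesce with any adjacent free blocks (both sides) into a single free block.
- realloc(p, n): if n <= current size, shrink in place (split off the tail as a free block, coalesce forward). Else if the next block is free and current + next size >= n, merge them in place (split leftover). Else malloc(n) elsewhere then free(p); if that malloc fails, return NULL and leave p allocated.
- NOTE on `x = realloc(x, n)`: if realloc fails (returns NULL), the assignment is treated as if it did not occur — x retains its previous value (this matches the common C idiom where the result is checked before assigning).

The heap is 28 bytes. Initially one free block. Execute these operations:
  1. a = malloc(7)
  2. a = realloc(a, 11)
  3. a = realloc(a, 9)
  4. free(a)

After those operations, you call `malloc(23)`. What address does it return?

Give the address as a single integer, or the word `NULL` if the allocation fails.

Op 1: a = malloc(7) -> a = 0; heap: [0-6 ALLOC][7-27 FREE]
Op 2: a = realloc(a, 11) -> a = 0; heap: [0-10 ALLOC][11-27 FREE]
Op 3: a = realloc(a, 9) -> a = 0; heap: [0-8 ALLOC][9-27 FREE]
Op 4: free(a) -> (freed a); heap: [0-27 FREE]
malloc(23): first-fit scan over [0-27 FREE] -> 0

Answer: 0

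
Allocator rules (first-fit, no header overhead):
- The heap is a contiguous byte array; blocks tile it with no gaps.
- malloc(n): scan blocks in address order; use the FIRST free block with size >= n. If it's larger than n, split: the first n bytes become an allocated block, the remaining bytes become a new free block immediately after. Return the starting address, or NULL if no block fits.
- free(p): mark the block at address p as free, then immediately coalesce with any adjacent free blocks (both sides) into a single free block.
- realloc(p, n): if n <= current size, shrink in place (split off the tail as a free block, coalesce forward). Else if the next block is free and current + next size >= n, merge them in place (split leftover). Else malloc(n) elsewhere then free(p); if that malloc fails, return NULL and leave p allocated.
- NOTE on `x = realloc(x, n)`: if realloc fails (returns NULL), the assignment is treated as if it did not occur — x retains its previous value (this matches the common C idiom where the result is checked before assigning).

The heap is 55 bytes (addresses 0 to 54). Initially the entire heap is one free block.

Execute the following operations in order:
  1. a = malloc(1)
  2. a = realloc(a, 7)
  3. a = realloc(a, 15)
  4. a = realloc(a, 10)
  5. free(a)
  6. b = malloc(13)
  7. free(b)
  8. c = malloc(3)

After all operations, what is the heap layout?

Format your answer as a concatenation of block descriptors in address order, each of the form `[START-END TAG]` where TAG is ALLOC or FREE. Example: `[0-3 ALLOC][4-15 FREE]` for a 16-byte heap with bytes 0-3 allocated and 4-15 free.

Op 1: a = malloc(1) -> a = 0; heap: [0-0 ALLOC][1-54 FREE]
Op 2: a = realloc(a, 7) -> a = 0; heap: [0-6 ALLOC][7-54 FREE]
Op 3: a = realloc(a, 15) -> a = 0; heap: [0-14 ALLOC][15-54 FREE]
Op 4: a = realloc(a, 10) -> a = 0; heap: [0-9 ALLOC][10-54 FREE]
Op 5: free(a) -> (freed a); heap: [0-54 FREE]
Op 6: b = malloc(13) -> b = 0; heap: [0-12 ALLOC][13-54 FREE]
Op 7: free(b) -> (freed b); heap: [0-54 FREE]
Op 8: c = malloc(3) -> c = 0; heap: [0-2 ALLOC][3-54 FREE]

Answer: [0-2 ALLOC][3-54 FREE]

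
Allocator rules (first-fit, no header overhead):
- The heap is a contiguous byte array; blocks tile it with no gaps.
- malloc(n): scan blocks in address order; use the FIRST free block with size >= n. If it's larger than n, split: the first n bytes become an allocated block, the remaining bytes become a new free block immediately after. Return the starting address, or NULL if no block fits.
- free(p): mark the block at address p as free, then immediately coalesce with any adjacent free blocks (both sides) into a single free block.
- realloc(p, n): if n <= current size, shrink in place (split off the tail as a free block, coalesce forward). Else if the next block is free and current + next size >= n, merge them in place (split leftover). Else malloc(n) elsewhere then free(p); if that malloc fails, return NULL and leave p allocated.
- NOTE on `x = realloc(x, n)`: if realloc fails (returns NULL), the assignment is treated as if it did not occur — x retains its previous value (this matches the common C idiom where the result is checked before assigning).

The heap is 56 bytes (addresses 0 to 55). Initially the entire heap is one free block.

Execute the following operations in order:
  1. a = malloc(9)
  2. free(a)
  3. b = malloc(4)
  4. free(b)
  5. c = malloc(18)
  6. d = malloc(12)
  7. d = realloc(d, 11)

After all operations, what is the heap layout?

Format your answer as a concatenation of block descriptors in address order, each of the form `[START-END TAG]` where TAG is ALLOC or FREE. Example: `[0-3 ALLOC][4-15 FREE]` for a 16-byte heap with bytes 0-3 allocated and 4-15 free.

Answer: [0-17 ALLOC][18-28 ALLOC][29-55 FREE]

Derivation:
Op 1: a = malloc(9) -> a = 0; heap: [0-8 ALLOC][9-55 FREE]
Op 2: free(a) -> (freed a); heap: [0-55 FREE]
Op 3: b = malloc(4) -> b = 0; heap: [0-3 ALLOC][4-55 FREE]
Op 4: free(b) -> (freed b); heap: [0-55 FREE]
Op 5: c = malloc(18) -> c = 0; heap: [0-17 ALLOC][18-55 FREE]
Op 6: d = malloc(12) -> d = 18; heap: [0-17 ALLOC][18-29 ALLOC][30-55 FREE]
Op 7: d = realloc(d, 11) -> d = 18; heap: [0-17 ALLOC][18-28 ALLOC][29-55 FREE]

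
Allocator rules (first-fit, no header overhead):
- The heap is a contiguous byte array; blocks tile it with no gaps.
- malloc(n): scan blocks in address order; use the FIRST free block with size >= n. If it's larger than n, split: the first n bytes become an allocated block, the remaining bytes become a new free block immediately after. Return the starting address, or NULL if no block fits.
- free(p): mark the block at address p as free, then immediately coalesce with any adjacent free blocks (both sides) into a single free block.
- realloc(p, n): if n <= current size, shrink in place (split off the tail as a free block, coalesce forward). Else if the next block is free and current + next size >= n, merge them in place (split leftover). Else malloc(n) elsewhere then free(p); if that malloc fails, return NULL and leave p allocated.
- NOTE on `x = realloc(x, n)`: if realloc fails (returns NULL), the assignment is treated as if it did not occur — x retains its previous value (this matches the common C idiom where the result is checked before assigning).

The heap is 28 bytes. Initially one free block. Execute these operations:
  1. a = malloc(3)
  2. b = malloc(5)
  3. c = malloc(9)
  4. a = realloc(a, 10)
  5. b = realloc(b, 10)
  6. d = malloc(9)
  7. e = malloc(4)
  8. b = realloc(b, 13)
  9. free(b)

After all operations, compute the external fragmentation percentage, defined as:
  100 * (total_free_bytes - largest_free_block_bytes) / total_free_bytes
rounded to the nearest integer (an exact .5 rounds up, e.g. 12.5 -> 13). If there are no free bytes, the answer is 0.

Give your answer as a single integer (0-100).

Answer: 11

Derivation:
Op 1: a = malloc(3) -> a = 0; heap: [0-2 ALLOC][3-27 FREE]
Op 2: b = malloc(5) -> b = 3; heap: [0-2 ALLOC][3-7 ALLOC][8-27 FREE]
Op 3: c = malloc(9) -> c = 8; heap: [0-2 ALLOC][3-7 ALLOC][8-16 ALLOC][17-27 FREE]
Op 4: a = realloc(a, 10) -> a = 17; heap: [0-2 FREE][3-7 ALLOC][8-16 ALLOC][17-26 ALLOC][27-27 FREE]
Op 5: b = realloc(b, 10) -> NULL (b unchanged); heap: [0-2 FREE][3-7 ALLOC][8-16 ALLOC][17-26 ALLOC][27-27 FREE]
Op 6: d = malloc(9) -> d = NULL; heap: [0-2 FREE][3-7 ALLOC][8-16 ALLOC][17-26 ALLOC][27-27 FREE]
Op 7: e = malloc(4) -> e = NULL; heap: [0-2 FREE][3-7 ALLOC][8-16 ALLOC][17-26 ALLOC][27-27 FREE]
Op 8: b = realloc(b, 13) -> NULL (b unchanged); heap: [0-2 FREE][3-7 ALLOC][8-16 ALLOC][17-26 ALLOC][27-27 FREE]
Op 9: free(b) -> (freed b); heap: [0-7 FREE][8-16 ALLOC][17-26 ALLOC][27-27 FREE]
Free blocks: [8 1] total_free=9 largest=8 -> 100*(9-8)/9 = 100/9 ≈ 11.111 -> rounds to 11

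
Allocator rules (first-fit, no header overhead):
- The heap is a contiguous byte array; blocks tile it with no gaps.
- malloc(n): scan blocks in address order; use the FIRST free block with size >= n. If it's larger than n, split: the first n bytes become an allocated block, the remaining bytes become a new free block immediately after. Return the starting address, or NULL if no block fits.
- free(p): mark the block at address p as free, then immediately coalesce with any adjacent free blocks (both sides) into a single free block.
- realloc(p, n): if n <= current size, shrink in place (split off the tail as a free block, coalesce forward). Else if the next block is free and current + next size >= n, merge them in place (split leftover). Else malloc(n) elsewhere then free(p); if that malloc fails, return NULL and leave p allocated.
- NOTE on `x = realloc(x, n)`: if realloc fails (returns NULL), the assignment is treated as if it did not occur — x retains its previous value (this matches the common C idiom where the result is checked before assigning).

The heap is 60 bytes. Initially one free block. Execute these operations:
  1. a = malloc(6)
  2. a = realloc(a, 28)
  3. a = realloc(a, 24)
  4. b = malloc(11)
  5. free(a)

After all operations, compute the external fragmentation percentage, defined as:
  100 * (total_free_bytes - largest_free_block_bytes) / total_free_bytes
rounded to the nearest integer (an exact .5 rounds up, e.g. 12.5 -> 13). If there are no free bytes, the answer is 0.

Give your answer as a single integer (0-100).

Answer: 49

Derivation:
Op 1: a = malloc(6) -> a = 0; heap: [0-5 ALLOC][6-59 FREE]
Op 2: a = realloc(a, 28) -> a = 0; heap: [0-27 ALLOC][28-59 FREE]
Op 3: a = realloc(a, 24) -> a = 0; heap: [0-23 ALLOC][24-59 FREE]
Op 4: b = malloc(11) -> b = 24; heap: [0-23 ALLOC][24-34 ALLOC][35-59 FREE]
Op 5: free(a) -> (freed a); heap: [0-23 FREE][24-34 ALLOC][35-59 FREE]
Free blocks: [24 25] total_free=49 largest=25 -> 100*(49-25)/49 = 2400/49 ≈ 48.980 -> rounds to 49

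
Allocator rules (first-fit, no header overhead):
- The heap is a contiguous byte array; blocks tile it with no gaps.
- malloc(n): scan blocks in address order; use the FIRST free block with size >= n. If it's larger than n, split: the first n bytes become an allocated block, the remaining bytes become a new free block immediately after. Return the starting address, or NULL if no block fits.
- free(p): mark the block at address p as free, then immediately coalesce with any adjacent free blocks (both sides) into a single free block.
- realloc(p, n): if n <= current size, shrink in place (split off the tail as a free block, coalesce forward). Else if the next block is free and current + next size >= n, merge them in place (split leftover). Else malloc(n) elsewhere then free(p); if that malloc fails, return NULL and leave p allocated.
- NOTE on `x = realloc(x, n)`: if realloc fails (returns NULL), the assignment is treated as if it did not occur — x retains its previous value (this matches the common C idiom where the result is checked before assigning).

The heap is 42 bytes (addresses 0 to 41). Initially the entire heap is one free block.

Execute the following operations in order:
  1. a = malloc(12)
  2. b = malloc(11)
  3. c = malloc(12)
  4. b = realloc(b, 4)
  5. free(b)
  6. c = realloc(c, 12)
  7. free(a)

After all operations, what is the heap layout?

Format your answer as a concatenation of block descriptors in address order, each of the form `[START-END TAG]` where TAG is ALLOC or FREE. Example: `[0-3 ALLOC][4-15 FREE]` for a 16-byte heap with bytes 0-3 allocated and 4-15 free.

Op 1: a = malloc(12) -> a = 0; heap: [0-11 ALLOC][12-41 FREE]
Op 2: b = malloc(11) -> b = 12; heap: [0-11 ALLOC][12-22 ALLOC][23-41 FREE]
Op 3: c = malloc(12) -> c = 23; heap: [0-11 ALLOC][12-22 ALLOC][23-34 ALLOC][35-41 FREE]
Op 4: b = realloc(b, 4) -> b = 12; heap: [0-11 ALLOC][12-15 ALLOC][16-22 FREE][23-34 ALLOC][35-41 FREE]
Op 5: free(b) -> (freed b); heap: [0-11 ALLOC][12-22 FREE][23-34 ALLOC][35-41 FREE]
Op 6: c = realloc(c, 12) -> c = 23; heap: [0-11 ALLOC][12-22 FREE][23-34 ALLOC][35-41 FREE]
Op 7: free(a) -> (freed a); heap: [0-22 FREE][23-34 ALLOC][35-41 FREE]

Answer: [0-22 FREE][23-34 ALLOC][35-41 FREE]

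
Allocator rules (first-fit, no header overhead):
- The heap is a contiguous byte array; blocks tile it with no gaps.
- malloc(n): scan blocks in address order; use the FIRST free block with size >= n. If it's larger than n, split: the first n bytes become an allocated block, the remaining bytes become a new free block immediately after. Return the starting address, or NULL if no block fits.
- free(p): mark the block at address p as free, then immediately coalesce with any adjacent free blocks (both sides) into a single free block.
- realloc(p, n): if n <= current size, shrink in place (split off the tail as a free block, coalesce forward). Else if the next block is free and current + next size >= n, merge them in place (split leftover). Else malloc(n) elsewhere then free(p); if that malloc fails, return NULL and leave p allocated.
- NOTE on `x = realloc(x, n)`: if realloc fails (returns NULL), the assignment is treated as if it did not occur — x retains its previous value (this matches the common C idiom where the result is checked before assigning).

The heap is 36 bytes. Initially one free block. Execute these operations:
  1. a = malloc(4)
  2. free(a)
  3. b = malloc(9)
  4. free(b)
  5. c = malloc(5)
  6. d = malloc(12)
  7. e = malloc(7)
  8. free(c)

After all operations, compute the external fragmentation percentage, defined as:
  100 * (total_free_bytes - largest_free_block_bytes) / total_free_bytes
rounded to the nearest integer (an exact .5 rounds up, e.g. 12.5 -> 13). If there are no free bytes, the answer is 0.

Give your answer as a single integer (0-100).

Answer: 29

Derivation:
Op 1: a = malloc(4) -> a = 0; heap: [0-3 ALLOC][4-35 FREE]
Op 2: free(a) -> (freed a); heap: [0-35 FREE]
Op 3: b = malloc(9) -> b = 0; heap: [0-8 ALLOC][9-35 FREE]
Op 4: free(b) -> (freed b); heap: [0-35 FREE]
Op 5: c = malloc(5) -> c = 0; heap: [0-4 ALLOC][5-35 FREE]
Op 6: d = malloc(12) -> d = 5; heap: [0-4 ALLOC][5-16 ALLOC][17-35 FREE]
Op 7: e = malloc(7) -> e = 17; heap: [0-4 ALLOC][5-16 ALLOC][17-23 ALLOC][24-35 FREE]
Op 8: free(c) -> (freed c); heap: [0-4 FREE][5-16 ALLOC][17-23 ALLOC][24-35 FREE]
Free blocks: [5 12] total_free=17 largest=12 -> 100*(17-12)/17 = 500/17 ≈ 29.412 -> rounds to 29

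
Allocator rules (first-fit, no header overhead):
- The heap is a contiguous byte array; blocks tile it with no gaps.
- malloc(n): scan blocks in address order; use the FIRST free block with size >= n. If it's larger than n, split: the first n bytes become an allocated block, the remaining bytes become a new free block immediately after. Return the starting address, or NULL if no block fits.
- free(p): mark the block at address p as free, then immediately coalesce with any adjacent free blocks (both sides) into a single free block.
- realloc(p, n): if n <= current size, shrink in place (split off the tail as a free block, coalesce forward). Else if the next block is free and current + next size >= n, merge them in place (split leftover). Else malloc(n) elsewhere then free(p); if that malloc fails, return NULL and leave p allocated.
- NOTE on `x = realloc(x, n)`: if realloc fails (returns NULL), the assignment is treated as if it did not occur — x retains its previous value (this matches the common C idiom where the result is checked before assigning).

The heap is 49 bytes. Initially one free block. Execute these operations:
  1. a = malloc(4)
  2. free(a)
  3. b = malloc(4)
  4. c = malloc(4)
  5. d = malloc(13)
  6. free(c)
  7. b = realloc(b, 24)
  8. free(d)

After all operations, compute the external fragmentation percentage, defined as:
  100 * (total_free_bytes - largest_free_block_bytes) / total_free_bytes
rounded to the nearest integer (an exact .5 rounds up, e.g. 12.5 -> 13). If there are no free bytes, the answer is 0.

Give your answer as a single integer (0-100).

Answer: 16

Derivation:
Op 1: a = malloc(4) -> a = 0; heap: [0-3 ALLOC][4-48 FREE]
Op 2: free(a) -> (freed a); heap: [0-48 FREE]
Op 3: b = malloc(4) -> b = 0; heap: [0-3 ALLOC][4-48 FREE]
Op 4: c = malloc(4) -> c = 4; heap: [0-3 ALLOC][4-7 ALLOC][8-48 FREE]
Op 5: d = malloc(13) -> d = 8; heap: [0-3 ALLOC][4-7 ALLOC][8-20 ALLOC][21-48 FREE]
Op 6: free(c) -> (freed c); heap: [0-3 ALLOC][4-7 FREE][8-20 ALLOC][21-48 FREE]
Op 7: b = realloc(b, 24) -> b = 21; heap: [0-7 FREE][8-20 ALLOC][21-44 ALLOC][45-48 FREE]
Op 8: free(d) -> (freed d); heap: [0-20 FREE][21-44 ALLOC][45-48 FREE]
Free blocks: [21 4] total_free=25 largest=21 -> 100*(25-21)/25 = 400/25 = 16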